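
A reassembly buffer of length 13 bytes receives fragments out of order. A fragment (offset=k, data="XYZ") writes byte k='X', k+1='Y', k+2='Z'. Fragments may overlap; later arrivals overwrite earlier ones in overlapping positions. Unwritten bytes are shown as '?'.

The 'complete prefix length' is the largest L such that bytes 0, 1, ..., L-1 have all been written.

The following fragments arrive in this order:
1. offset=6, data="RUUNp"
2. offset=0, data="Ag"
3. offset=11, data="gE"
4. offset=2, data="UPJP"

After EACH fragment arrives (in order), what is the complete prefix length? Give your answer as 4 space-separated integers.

Answer: 0 2 2 13

Derivation:
Fragment 1: offset=6 data="RUUNp" -> buffer=??????RUUNp?? -> prefix_len=0
Fragment 2: offset=0 data="Ag" -> buffer=Ag????RUUNp?? -> prefix_len=2
Fragment 3: offset=11 data="gE" -> buffer=Ag????RUUNpgE -> prefix_len=2
Fragment 4: offset=2 data="UPJP" -> buffer=AgUPJPRUUNpgE -> prefix_len=13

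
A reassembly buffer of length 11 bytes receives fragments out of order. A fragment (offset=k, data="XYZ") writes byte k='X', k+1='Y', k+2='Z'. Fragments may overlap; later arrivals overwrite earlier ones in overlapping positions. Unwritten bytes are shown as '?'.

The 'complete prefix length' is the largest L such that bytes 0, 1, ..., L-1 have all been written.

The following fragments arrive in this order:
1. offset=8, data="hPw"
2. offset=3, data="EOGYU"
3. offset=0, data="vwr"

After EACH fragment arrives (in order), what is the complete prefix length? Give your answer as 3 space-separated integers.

Fragment 1: offset=8 data="hPw" -> buffer=????????hPw -> prefix_len=0
Fragment 2: offset=3 data="EOGYU" -> buffer=???EOGYUhPw -> prefix_len=0
Fragment 3: offset=0 data="vwr" -> buffer=vwrEOGYUhPw -> prefix_len=11

Answer: 0 0 11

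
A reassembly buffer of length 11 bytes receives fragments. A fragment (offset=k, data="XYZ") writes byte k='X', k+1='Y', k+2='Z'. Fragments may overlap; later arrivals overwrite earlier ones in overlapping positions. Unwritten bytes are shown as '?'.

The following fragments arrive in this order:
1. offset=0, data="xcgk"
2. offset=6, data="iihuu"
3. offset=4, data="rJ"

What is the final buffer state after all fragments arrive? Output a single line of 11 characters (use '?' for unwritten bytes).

Fragment 1: offset=0 data="xcgk" -> buffer=xcgk???????
Fragment 2: offset=6 data="iihuu" -> buffer=xcgk??iihuu
Fragment 3: offset=4 data="rJ" -> buffer=xcgkrJiihuu

Answer: xcgkrJiihuu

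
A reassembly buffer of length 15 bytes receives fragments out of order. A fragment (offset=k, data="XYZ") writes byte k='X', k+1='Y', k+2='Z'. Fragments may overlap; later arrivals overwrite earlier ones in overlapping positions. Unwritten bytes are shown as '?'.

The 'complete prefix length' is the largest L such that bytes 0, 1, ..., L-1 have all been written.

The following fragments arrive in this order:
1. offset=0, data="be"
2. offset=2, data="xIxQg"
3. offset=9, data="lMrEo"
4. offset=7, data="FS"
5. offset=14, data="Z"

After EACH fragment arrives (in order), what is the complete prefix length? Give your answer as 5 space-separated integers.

Fragment 1: offset=0 data="be" -> buffer=be????????????? -> prefix_len=2
Fragment 2: offset=2 data="xIxQg" -> buffer=bexIxQg???????? -> prefix_len=7
Fragment 3: offset=9 data="lMrEo" -> buffer=bexIxQg??lMrEo? -> prefix_len=7
Fragment 4: offset=7 data="FS" -> buffer=bexIxQgFSlMrEo? -> prefix_len=14
Fragment 5: offset=14 data="Z" -> buffer=bexIxQgFSlMrEoZ -> prefix_len=15

Answer: 2 7 7 14 15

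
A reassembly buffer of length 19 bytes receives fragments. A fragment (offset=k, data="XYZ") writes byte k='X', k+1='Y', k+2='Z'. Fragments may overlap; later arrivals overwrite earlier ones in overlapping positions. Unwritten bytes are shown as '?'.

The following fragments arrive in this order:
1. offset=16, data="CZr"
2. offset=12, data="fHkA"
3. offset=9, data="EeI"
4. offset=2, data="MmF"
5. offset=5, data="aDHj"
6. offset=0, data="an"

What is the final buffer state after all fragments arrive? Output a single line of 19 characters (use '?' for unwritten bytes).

Answer: anMmFaDHjEeIfHkACZr

Derivation:
Fragment 1: offset=16 data="CZr" -> buffer=????????????????CZr
Fragment 2: offset=12 data="fHkA" -> buffer=????????????fHkACZr
Fragment 3: offset=9 data="EeI" -> buffer=?????????EeIfHkACZr
Fragment 4: offset=2 data="MmF" -> buffer=??MmF????EeIfHkACZr
Fragment 5: offset=5 data="aDHj" -> buffer=??MmFaDHjEeIfHkACZr
Fragment 6: offset=0 data="an" -> buffer=anMmFaDHjEeIfHkACZr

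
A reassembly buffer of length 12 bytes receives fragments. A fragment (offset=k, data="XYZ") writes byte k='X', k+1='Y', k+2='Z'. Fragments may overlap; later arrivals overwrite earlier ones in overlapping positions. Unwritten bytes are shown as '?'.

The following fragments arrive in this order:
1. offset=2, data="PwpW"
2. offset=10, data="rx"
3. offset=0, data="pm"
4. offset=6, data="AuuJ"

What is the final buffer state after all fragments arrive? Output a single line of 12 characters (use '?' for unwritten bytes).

Answer: pmPwpWAuuJrx

Derivation:
Fragment 1: offset=2 data="PwpW" -> buffer=??PwpW??????
Fragment 2: offset=10 data="rx" -> buffer=??PwpW????rx
Fragment 3: offset=0 data="pm" -> buffer=pmPwpW????rx
Fragment 4: offset=6 data="AuuJ" -> buffer=pmPwpWAuuJrx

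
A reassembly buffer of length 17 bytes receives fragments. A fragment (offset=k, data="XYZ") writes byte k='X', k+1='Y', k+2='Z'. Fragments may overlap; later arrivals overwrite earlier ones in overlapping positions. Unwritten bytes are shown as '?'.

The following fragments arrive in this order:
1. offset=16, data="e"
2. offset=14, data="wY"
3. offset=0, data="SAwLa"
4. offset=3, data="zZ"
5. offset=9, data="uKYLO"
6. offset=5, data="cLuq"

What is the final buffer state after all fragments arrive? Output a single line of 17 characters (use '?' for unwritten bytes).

Fragment 1: offset=16 data="e" -> buffer=????????????????e
Fragment 2: offset=14 data="wY" -> buffer=??????????????wYe
Fragment 3: offset=0 data="SAwLa" -> buffer=SAwLa?????????wYe
Fragment 4: offset=3 data="zZ" -> buffer=SAwzZ?????????wYe
Fragment 5: offset=9 data="uKYLO" -> buffer=SAwzZ????uKYLOwYe
Fragment 6: offset=5 data="cLuq" -> buffer=SAwzZcLuquKYLOwYe

Answer: SAwzZcLuquKYLOwYe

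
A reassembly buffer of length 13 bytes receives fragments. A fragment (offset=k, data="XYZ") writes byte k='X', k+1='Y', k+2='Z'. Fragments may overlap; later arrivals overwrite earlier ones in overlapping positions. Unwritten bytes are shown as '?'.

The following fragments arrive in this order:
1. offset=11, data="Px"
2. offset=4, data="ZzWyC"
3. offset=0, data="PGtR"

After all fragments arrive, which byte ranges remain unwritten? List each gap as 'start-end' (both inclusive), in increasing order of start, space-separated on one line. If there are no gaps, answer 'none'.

Fragment 1: offset=11 len=2
Fragment 2: offset=4 len=5
Fragment 3: offset=0 len=4
Gaps: 9-10

Answer: 9-10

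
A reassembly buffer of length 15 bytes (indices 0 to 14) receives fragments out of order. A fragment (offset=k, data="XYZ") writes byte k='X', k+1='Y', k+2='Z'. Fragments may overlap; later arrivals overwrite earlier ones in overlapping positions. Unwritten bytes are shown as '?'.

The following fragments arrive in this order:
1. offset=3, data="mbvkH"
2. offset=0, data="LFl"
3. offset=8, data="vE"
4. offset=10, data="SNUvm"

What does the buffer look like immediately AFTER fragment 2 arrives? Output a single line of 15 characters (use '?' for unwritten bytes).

Answer: LFlmbvkH???????

Derivation:
Fragment 1: offset=3 data="mbvkH" -> buffer=???mbvkH???????
Fragment 2: offset=0 data="LFl" -> buffer=LFlmbvkH???????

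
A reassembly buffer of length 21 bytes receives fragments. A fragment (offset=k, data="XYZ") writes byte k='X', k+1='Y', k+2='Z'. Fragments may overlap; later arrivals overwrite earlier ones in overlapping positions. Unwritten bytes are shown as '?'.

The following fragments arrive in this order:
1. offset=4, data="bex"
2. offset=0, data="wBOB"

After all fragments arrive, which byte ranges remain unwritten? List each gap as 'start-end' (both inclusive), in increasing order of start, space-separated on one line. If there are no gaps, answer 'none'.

Answer: 7-20

Derivation:
Fragment 1: offset=4 len=3
Fragment 2: offset=0 len=4
Gaps: 7-20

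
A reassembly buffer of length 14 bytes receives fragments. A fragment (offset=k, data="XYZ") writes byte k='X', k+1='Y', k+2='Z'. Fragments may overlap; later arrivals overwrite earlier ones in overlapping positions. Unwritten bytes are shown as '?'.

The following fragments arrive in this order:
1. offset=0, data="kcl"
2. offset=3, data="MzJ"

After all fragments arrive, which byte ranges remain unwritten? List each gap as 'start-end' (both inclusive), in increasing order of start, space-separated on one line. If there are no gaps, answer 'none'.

Fragment 1: offset=0 len=3
Fragment 2: offset=3 len=3
Gaps: 6-13

Answer: 6-13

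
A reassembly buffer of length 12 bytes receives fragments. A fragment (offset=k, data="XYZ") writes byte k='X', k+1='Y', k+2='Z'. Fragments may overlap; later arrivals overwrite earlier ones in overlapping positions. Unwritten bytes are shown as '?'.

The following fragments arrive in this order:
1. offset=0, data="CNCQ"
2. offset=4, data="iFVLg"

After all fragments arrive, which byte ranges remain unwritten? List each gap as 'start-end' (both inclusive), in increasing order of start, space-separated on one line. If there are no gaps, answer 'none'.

Answer: 9-11

Derivation:
Fragment 1: offset=0 len=4
Fragment 2: offset=4 len=5
Gaps: 9-11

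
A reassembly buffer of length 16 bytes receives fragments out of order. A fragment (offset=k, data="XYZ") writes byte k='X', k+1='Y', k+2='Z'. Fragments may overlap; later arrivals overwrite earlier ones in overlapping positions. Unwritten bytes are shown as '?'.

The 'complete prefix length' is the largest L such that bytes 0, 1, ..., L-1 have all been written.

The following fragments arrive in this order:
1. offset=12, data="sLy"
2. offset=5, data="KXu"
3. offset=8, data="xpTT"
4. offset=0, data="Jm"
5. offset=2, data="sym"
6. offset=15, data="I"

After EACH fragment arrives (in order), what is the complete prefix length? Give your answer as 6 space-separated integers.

Answer: 0 0 0 2 15 16

Derivation:
Fragment 1: offset=12 data="sLy" -> buffer=????????????sLy? -> prefix_len=0
Fragment 2: offset=5 data="KXu" -> buffer=?????KXu????sLy? -> prefix_len=0
Fragment 3: offset=8 data="xpTT" -> buffer=?????KXuxpTTsLy? -> prefix_len=0
Fragment 4: offset=0 data="Jm" -> buffer=Jm???KXuxpTTsLy? -> prefix_len=2
Fragment 5: offset=2 data="sym" -> buffer=JmsymKXuxpTTsLy? -> prefix_len=15
Fragment 6: offset=15 data="I" -> buffer=JmsymKXuxpTTsLyI -> prefix_len=16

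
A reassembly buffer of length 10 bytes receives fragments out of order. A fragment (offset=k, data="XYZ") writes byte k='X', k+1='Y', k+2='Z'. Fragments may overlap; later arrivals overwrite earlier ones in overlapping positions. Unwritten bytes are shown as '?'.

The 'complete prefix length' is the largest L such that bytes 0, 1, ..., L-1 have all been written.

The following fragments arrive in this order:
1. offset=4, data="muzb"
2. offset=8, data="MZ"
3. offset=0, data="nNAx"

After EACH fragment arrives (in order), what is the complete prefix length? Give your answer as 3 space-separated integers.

Answer: 0 0 10

Derivation:
Fragment 1: offset=4 data="muzb" -> buffer=????muzb?? -> prefix_len=0
Fragment 2: offset=8 data="MZ" -> buffer=????muzbMZ -> prefix_len=0
Fragment 3: offset=0 data="nNAx" -> buffer=nNAxmuzbMZ -> prefix_len=10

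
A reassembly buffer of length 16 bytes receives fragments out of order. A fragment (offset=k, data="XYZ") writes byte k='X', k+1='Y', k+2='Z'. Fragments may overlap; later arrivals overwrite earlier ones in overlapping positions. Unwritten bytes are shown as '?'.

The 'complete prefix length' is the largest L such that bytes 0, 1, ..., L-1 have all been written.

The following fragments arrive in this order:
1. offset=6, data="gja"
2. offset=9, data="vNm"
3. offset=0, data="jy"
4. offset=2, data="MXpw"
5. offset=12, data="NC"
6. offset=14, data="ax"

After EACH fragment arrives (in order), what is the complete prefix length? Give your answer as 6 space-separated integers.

Fragment 1: offset=6 data="gja" -> buffer=??????gja??????? -> prefix_len=0
Fragment 2: offset=9 data="vNm" -> buffer=??????gjavNm???? -> prefix_len=0
Fragment 3: offset=0 data="jy" -> buffer=jy????gjavNm???? -> prefix_len=2
Fragment 4: offset=2 data="MXpw" -> buffer=jyMXpwgjavNm???? -> prefix_len=12
Fragment 5: offset=12 data="NC" -> buffer=jyMXpwgjavNmNC?? -> prefix_len=14
Fragment 6: offset=14 data="ax" -> buffer=jyMXpwgjavNmNCax -> prefix_len=16

Answer: 0 0 2 12 14 16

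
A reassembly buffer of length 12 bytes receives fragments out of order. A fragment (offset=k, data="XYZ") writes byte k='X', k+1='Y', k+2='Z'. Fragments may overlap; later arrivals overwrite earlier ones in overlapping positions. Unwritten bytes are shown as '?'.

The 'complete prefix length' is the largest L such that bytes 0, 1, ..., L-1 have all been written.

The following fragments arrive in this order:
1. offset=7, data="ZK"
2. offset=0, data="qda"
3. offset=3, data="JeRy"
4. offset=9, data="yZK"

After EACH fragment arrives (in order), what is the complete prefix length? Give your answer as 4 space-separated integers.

Answer: 0 3 9 12

Derivation:
Fragment 1: offset=7 data="ZK" -> buffer=???????ZK??? -> prefix_len=0
Fragment 2: offset=0 data="qda" -> buffer=qda????ZK??? -> prefix_len=3
Fragment 3: offset=3 data="JeRy" -> buffer=qdaJeRyZK??? -> prefix_len=9
Fragment 4: offset=9 data="yZK" -> buffer=qdaJeRyZKyZK -> prefix_len=12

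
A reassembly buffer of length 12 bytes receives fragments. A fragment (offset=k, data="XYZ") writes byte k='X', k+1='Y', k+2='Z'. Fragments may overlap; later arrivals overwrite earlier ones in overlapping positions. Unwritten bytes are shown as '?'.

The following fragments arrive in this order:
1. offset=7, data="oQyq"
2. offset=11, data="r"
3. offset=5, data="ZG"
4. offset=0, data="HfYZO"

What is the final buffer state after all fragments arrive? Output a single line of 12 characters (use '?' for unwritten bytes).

Fragment 1: offset=7 data="oQyq" -> buffer=???????oQyq?
Fragment 2: offset=11 data="r" -> buffer=???????oQyqr
Fragment 3: offset=5 data="ZG" -> buffer=?????ZGoQyqr
Fragment 4: offset=0 data="HfYZO" -> buffer=HfYZOZGoQyqr

Answer: HfYZOZGoQyqr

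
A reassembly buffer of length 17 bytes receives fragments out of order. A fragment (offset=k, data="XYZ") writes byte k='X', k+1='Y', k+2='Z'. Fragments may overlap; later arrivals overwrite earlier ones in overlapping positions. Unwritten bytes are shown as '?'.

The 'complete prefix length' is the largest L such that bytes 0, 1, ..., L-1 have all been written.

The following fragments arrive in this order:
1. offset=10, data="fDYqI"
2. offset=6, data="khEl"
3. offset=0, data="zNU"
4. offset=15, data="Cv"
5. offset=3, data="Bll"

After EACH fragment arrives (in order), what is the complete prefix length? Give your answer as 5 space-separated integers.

Fragment 1: offset=10 data="fDYqI" -> buffer=??????????fDYqI?? -> prefix_len=0
Fragment 2: offset=6 data="khEl" -> buffer=??????khElfDYqI?? -> prefix_len=0
Fragment 3: offset=0 data="zNU" -> buffer=zNU???khElfDYqI?? -> prefix_len=3
Fragment 4: offset=15 data="Cv" -> buffer=zNU???khElfDYqICv -> prefix_len=3
Fragment 5: offset=3 data="Bll" -> buffer=zNUBllkhElfDYqICv -> prefix_len=17

Answer: 0 0 3 3 17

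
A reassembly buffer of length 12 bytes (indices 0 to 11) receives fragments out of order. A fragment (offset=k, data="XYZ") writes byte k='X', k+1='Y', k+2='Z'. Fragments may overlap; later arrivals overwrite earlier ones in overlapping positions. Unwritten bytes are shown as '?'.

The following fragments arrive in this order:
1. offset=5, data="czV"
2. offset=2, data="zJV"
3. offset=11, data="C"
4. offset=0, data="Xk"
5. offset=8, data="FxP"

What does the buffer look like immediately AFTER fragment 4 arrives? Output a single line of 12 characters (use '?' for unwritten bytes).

Fragment 1: offset=5 data="czV" -> buffer=?????czV????
Fragment 2: offset=2 data="zJV" -> buffer=??zJVczV????
Fragment 3: offset=11 data="C" -> buffer=??zJVczV???C
Fragment 4: offset=0 data="Xk" -> buffer=XkzJVczV???C

Answer: XkzJVczV???C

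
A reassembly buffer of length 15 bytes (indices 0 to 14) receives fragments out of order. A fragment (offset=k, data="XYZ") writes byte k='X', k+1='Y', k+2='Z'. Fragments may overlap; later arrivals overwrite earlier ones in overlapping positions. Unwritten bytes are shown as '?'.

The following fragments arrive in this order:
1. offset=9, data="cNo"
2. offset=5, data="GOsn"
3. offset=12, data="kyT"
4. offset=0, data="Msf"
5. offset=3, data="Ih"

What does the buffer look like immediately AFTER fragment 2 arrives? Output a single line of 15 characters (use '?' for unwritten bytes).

Fragment 1: offset=9 data="cNo" -> buffer=?????????cNo???
Fragment 2: offset=5 data="GOsn" -> buffer=?????GOsncNo???

Answer: ?????GOsncNo???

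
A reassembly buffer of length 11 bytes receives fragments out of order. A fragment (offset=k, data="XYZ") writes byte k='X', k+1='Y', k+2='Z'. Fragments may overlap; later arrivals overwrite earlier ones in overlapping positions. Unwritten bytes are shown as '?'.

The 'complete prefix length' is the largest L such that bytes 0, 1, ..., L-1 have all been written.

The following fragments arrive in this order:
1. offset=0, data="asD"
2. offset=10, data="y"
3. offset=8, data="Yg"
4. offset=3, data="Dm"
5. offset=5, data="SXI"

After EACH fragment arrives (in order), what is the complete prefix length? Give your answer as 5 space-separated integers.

Answer: 3 3 3 5 11

Derivation:
Fragment 1: offset=0 data="asD" -> buffer=asD???????? -> prefix_len=3
Fragment 2: offset=10 data="y" -> buffer=asD???????y -> prefix_len=3
Fragment 3: offset=8 data="Yg" -> buffer=asD?????Ygy -> prefix_len=3
Fragment 4: offset=3 data="Dm" -> buffer=asDDm???Ygy -> prefix_len=5
Fragment 5: offset=5 data="SXI" -> buffer=asDDmSXIYgy -> prefix_len=11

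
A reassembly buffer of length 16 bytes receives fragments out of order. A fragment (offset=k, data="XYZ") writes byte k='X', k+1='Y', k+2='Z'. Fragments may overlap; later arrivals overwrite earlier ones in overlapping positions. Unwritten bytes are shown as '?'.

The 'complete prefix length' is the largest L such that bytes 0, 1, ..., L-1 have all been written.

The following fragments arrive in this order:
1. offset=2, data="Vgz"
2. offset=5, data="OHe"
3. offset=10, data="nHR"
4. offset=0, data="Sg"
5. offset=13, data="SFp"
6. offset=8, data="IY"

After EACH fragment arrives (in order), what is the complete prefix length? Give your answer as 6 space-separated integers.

Fragment 1: offset=2 data="Vgz" -> buffer=??Vgz??????????? -> prefix_len=0
Fragment 2: offset=5 data="OHe" -> buffer=??VgzOHe???????? -> prefix_len=0
Fragment 3: offset=10 data="nHR" -> buffer=??VgzOHe??nHR??? -> prefix_len=0
Fragment 4: offset=0 data="Sg" -> buffer=SgVgzOHe??nHR??? -> prefix_len=8
Fragment 5: offset=13 data="SFp" -> buffer=SgVgzOHe??nHRSFp -> prefix_len=8
Fragment 6: offset=8 data="IY" -> buffer=SgVgzOHeIYnHRSFp -> prefix_len=16

Answer: 0 0 0 8 8 16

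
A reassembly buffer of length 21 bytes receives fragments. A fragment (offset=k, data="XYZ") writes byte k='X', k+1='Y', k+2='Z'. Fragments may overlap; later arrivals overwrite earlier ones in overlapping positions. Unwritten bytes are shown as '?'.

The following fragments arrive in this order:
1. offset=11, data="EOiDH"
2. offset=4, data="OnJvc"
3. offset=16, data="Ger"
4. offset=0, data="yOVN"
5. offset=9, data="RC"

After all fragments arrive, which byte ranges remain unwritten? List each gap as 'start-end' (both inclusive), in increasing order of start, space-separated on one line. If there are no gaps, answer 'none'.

Fragment 1: offset=11 len=5
Fragment 2: offset=4 len=5
Fragment 3: offset=16 len=3
Fragment 4: offset=0 len=4
Fragment 5: offset=9 len=2
Gaps: 19-20

Answer: 19-20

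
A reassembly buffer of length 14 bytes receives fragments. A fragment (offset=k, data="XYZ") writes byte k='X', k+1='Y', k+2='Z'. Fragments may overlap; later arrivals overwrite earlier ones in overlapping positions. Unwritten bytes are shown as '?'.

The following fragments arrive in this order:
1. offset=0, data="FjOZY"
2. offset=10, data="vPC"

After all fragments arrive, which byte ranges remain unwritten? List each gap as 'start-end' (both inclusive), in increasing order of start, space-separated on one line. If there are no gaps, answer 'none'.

Answer: 5-9 13-13

Derivation:
Fragment 1: offset=0 len=5
Fragment 2: offset=10 len=3
Gaps: 5-9 13-13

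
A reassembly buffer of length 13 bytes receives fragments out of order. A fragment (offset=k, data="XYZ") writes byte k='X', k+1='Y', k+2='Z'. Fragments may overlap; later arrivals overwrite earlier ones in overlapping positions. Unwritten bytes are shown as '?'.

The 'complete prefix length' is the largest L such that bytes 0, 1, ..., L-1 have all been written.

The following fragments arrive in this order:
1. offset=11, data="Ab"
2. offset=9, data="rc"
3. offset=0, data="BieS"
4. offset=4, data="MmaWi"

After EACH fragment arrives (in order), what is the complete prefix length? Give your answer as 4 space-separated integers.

Answer: 0 0 4 13

Derivation:
Fragment 1: offset=11 data="Ab" -> buffer=???????????Ab -> prefix_len=0
Fragment 2: offset=9 data="rc" -> buffer=?????????rcAb -> prefix_len=0
Fragment 3: offset=0 data="BieS" -> buffer=BieS?????rcAb -> prefix_len=4
Fragment 4: offset=4 data="MmaWi" -> buffer=BieSMmaWircAb -> prefix_len=13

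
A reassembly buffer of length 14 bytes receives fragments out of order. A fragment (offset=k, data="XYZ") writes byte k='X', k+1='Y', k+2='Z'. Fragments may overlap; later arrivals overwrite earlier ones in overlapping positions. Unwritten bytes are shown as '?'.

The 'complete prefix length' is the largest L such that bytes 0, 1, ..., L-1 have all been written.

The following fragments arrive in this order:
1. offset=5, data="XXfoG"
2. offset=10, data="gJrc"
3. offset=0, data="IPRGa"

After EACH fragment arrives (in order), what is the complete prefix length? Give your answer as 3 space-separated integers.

Answer: 0 0 14

Derivation:
Fragment 1: offset=5 data="XXfoG" -> buffer=?????XXfoG???? -> prefix_len=0
Fragment 2: offset=10 data="gJrc" -> buffer=?????XXfoGgJrc -> prefix_len=0
Fragment 3: offset=0 data="IPRGa" -> buffer=IPRGaXXfoGgJrc -> prefix_len=14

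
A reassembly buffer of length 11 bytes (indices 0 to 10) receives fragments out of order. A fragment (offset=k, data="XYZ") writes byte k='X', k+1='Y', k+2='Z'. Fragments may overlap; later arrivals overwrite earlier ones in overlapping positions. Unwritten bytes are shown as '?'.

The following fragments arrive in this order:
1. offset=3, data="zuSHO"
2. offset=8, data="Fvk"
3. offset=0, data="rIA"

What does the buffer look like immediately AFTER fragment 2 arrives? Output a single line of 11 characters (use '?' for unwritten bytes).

Answer: ???zuSHOFvk

Derivation:
Fragment 1: offset=3 data="zuSHO" -> buffer=???zuSHO???
Fragment 2: offset=8 data="Fvk" -> buffer=???zuSHOFvk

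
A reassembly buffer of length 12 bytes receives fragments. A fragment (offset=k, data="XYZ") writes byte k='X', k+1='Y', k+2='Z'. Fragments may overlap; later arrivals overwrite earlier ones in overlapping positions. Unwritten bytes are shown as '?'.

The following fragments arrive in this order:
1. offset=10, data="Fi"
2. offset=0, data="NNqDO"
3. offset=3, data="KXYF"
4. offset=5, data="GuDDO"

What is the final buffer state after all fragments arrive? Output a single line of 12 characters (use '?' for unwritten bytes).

Answer: NNqKXGuDDOFi

Derivation:
Fragment 1: offset=10 data="Fi" -> buffer=??????????Fi
Fragment 2: offset=0 data="NNqDO" -> buffer=NNqDO?????Fi
Fragment 3: offset=3 data="KXYF" -> buffer=NNqKXYF???Fi
Fragment 4: offset=5 data="GuDDO" -> buffer=NNqKXGuDDOFi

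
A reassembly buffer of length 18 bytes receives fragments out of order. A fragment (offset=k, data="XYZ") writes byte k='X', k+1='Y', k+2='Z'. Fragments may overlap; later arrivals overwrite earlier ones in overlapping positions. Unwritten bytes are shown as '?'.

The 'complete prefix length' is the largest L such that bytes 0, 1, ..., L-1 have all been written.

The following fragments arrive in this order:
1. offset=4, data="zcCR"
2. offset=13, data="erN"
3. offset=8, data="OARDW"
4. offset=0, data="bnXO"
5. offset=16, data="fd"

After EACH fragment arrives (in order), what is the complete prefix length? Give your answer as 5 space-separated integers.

Fragment 1: offset=4 data="zcCR" -> buffer=????zcCR?????????? -> prefix_len=0
Fragment 2: offset=13 data="erN" -> buffer=????zcCR?????erN?? -> prefix_len=0
Fragment 3: offset=8 data="OARDW" -> buffer=????zcCROARDWerN?? -> prefix_len=0
Fragment 4: offset=0 data="bnXO" -> buffer=bnXOzcCROARDWerN?? -> prefix_len=16
Fragment 5: offset=16 data="fd" -> buffer=bnXOzcCROARDWerNfd -> prefix_len=18

Answer: 0 0 0 16 18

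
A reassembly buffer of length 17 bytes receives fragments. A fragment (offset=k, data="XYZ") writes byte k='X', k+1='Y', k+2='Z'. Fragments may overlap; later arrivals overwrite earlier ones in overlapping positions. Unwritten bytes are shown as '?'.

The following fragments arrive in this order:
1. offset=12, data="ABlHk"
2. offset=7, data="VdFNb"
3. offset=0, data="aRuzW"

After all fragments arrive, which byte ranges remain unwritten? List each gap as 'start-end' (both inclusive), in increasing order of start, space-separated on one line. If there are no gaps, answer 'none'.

Answer: 5-6

Derivation:
Fragment 1: offset=12 len=5
Fragment 2: offset=7 len=5
Fragment 3: offset=0 len=5
Gaps: 5-6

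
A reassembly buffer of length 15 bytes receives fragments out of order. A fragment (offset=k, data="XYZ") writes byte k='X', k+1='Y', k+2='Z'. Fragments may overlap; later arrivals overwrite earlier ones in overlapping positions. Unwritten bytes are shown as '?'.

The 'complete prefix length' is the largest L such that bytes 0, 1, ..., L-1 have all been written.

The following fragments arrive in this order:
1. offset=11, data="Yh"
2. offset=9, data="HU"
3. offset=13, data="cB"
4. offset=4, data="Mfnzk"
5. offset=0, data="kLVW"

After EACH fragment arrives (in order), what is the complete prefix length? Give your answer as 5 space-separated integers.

Answer: 0 0 0 0 15

Derivation:
Fragment 1: offset=11 data="Yh" -> buffer=???????????Yh?? -> prefix_len=0
Fragment 2: offset=9 data="HU" -> buffer=?????????HUYh?? -> prefix_len=0
Fragment 3: offset=13 data="cB" -> buffer=?????????HUYhcB -> prefix_len=0
Fragment 4: offset=4 data="Mfnzk" -> buffer=????MfnzkHUYhcB -> prefix_len=0
Fragment 5: offset=0 data="kLVW" -> buffer=kLVWMfnzkHUYhcB -> prefix_len=15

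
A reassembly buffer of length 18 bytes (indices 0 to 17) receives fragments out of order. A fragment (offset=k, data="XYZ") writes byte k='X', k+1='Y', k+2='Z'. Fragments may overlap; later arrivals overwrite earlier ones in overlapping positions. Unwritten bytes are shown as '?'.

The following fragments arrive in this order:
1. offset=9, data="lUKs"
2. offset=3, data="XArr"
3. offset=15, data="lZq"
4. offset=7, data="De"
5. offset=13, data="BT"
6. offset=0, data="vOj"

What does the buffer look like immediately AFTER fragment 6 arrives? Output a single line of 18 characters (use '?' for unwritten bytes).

Fragment 1: offset=9 data="lUKs" -> buffer=?????????lUKs?????
Fragment 2: offset=3 data="XArr" -> buffer=???XArr??lUKs?????
Fragment 3: offset=15 data="lZq" -> buffer=???XArr??lUKs??lZq
Fragment 4: offset=7 data="De" -> buffer=???XArrDelUKs??lZq
Fragment 5: offset=13 data="BT" -> buffer=???XArrDelUKsBTlZq
Fragment 6: offset=0 data="vOj" -> buffer=vOjXArrDelUKsBTlZq

Answer: vOjXArrDelUKsBTlZq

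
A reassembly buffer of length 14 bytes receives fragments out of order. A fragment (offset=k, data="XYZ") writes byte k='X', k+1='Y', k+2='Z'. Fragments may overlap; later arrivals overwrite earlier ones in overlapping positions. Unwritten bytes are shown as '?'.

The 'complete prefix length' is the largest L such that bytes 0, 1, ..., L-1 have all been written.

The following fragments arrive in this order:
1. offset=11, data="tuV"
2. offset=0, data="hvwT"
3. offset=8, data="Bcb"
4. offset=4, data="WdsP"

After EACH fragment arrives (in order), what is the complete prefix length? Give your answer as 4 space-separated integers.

Fragment 1: offset=11 data="tuV" -> buffer=???????????tuV -> prefix_len=0
Fragment 2: offset=0 data="hvwT" -> buffer=hvwT???????tuV -> prefix_len=4
Fragment 3: offset=8 data="Bcb" -> buffer=hvwT????BcbtuV -> prefix_len=4
Fragment 4: offset=4 data="WdsP" -> buffer=hvwTWdsPBcbtuV -> prefix_len=14

Answer: 0 4 4 14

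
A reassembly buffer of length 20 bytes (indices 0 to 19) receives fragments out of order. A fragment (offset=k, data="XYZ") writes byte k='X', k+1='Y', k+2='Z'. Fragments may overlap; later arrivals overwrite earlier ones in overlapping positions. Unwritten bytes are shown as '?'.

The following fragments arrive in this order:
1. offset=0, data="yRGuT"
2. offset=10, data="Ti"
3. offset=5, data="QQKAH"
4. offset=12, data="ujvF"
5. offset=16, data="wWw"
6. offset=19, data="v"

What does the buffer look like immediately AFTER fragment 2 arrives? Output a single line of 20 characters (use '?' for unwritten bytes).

Answer: yRGuT?????Ti????????

Derivation:
Fragment 1: offset=0 data="yRGuT" -> buffer=yRGuT???????????????
Fragment 2: offset=10 data="Ti" -> buffer=yRGuT?????Ti????????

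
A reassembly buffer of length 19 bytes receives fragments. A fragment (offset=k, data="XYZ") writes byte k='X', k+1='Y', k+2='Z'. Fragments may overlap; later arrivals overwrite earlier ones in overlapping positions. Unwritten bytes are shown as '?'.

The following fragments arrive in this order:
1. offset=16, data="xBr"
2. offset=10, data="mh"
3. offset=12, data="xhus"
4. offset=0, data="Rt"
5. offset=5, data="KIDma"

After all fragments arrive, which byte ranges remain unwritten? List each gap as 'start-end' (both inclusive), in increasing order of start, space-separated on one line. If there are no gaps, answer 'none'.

Answer: 2-4

Derivation:
Fragment 1: offset=16 len=3
Fragment 2: offset=10 len=2
Fragment 3: offset=12 len=4
Fragment 4: offset=0 len=2
Fragment 5: offset=5 len=5
Gaps: 2-4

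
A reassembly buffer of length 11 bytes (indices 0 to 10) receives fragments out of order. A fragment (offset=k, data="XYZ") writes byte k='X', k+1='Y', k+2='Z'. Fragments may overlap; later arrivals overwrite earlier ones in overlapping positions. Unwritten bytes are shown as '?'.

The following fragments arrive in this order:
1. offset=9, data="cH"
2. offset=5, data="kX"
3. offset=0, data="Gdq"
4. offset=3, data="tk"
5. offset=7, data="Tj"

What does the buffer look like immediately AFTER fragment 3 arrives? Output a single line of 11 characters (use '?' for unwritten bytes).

Answer: Gdq??kX??cH

Derivation:
Fragment 1: offset=9 data="cH" -> buffer=?????????cH
Fragment 2: offset=5 data="kX" -> buffer=?????kX??cH
Fragment 3: offset=0 data="Gdq" -> buffer=Gdq??kX??cH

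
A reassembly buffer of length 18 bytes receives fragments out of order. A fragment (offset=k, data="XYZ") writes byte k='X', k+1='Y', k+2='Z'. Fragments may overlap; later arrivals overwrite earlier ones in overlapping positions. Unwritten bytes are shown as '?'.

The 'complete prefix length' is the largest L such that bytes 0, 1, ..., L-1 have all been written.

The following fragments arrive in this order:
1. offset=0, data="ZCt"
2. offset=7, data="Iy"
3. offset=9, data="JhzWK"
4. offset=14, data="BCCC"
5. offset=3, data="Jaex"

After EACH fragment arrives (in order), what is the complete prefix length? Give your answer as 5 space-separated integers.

Answer: 3 3 3 3 18

Derivation:
Fragment 1: offset=0 data="ZCt" -> buffer=ZCt??????????????? -> prefix_len=3
Fragment 2: offset=7 data="Iy" -> buffer=ZCt????Iy????????? -> prefix_len=3
Fragment 3: offset=9 data="JhzWK" -> buffer=ZCt????IyJhzWK???? -> prefix_len=3
Fragment 4: offset=14 data="BCCC" -> buffer=ZCt????IyJhzWKBCCC -> prefix_len=3
Fragment 5: offset=3 data="Jaex" -> buffer=ZCtJaexIyJhzWKBCCC -> prefix_len=18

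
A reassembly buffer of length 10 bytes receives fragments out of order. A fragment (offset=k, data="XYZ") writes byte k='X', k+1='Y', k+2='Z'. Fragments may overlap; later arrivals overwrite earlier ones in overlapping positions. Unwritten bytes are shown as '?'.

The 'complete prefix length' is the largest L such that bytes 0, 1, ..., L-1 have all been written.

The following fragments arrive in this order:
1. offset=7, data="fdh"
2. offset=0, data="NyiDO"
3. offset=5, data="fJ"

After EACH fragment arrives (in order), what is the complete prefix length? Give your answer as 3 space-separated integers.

Answer: 0 5 10

Derivation:
Fragment 1: offset=7 data="fdh" -> buffer=???????fdh -> prefix_len=0
Fragment 2: offset=0 data="NyiDO" -> buffer=NyiDO??fdh -> prefix_len=5
Fragment 3: offset=5 data="fJ" -> buffer=NyiDOfJfdh -> prefix_len=10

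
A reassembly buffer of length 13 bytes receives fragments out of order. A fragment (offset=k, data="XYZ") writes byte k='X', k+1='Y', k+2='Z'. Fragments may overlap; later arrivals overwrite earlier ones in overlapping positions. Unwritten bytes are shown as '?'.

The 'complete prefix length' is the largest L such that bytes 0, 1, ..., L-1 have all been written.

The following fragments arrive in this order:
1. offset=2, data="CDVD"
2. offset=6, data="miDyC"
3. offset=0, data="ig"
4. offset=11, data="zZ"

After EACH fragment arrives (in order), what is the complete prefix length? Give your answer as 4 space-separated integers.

Answer: 0 0 11 13

Derivation:
Fragment 1: offset=2 data="CDVD" -> buffer=??CDVD??????? -> prefix_len=0
Fragment 2: offset=6 data="miDyC" -> buffer=??CDVDmiDyC?? -> prefix_len=0
Fragment 3: offset=0 data="ig" -> buffer=igCDVDmiDyC?? -> prefix_len=11
Fragment 4: offset=11 data="zZ" -> buffer=igCDVDmiDyCzZ -> prefix_len=13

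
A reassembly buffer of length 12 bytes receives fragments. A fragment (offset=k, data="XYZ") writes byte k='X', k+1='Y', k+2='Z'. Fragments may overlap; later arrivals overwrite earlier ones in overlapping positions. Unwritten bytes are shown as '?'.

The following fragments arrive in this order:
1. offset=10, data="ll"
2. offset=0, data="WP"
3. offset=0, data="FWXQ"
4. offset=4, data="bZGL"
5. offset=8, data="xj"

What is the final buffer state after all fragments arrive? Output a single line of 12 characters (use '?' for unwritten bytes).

Answer: FWXQbZGLxjll

Derivation:
Fragment 1: offset=10 data="ll" -> buffer=??????????ll
Fragment 2: offset=0 data="WP" -> buffer=WP????????ll
Fragment 3: offset=0 data="FWXQ" -> buffer=FWXQ??????ll
Fragment 4: offset=4 data="bZGL" -> buffer=FWXQbZGL??ll
Fragment 5: offset=8 data="xj" -> buffer=FWXQbZGLxjll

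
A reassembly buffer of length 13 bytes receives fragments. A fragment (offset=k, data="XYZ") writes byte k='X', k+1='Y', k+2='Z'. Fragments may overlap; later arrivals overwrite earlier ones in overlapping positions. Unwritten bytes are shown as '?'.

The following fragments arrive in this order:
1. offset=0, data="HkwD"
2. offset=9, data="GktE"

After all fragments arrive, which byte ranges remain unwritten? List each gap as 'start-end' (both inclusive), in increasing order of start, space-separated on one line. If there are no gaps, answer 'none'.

Fragment 1: offset=0 len=4
Fragment 2: offset=9 len=4
Gaps: 4-8

Answer: 4-8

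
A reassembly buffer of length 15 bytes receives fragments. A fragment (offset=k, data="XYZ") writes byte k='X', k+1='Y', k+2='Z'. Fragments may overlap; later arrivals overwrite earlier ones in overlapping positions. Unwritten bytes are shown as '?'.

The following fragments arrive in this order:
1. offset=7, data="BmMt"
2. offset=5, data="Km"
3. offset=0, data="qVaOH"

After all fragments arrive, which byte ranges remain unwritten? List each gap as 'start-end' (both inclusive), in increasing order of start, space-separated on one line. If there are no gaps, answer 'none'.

Fragment 1: offset=7 len=4
Fragment 2: offset=5 len=2
Fragment 3: offset=0 len=5
Gaps: 11-14

Answer: 11-14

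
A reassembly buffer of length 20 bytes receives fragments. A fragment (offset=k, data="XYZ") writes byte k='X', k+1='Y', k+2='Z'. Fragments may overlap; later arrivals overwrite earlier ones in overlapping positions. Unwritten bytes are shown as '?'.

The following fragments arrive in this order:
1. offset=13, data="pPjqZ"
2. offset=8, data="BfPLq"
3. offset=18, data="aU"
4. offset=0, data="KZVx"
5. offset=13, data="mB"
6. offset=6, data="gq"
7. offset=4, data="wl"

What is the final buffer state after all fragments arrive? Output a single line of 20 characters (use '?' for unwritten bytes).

Fragment 1: offset=13 data="pPjqZ" -> buffer=?????????????pPjqZ??
Fragment 2: offset=8 data="BfPLq" -> buffer=????????BfPLqpPjqZ??
Fragment 3: offset=18 data="aU" -> buffer=????????BfPLqpPjqZaU
Fragment 4: offset=0 data="KZVx" -> buffer=KZVx????BfPLqpPjqZaU
Fragment 5: offset=13 data="mB" -> buffer=KZVx????BfPLqmBjqZaU
Fragment 6: offset=6 data="gq" -> buffer=KZVx??gqBfPLqmBjqZaU
Fragment 7: offset=4 data="wl" -> buffer=KZVxwlgqBfPLqmBjqZaU

Answer: KZVxwlgqBfPLqmBjqZaU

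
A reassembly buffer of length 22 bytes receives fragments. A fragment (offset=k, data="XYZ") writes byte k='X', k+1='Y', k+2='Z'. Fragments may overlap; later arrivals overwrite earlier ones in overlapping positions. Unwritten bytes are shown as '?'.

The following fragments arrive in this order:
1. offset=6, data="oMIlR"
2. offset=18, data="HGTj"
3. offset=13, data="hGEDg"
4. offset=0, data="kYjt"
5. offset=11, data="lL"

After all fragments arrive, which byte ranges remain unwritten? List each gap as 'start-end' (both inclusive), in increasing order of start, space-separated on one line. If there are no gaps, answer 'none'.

Fragment 1: offset=6 len=5
Fragment 2: offset=18 len=4
Fragment 3: offset=13 len=5
Fragment 4: offset=0 len=4
Fragment 5: offset=11 len=2
Gaps: 4-5

Answer: 4-5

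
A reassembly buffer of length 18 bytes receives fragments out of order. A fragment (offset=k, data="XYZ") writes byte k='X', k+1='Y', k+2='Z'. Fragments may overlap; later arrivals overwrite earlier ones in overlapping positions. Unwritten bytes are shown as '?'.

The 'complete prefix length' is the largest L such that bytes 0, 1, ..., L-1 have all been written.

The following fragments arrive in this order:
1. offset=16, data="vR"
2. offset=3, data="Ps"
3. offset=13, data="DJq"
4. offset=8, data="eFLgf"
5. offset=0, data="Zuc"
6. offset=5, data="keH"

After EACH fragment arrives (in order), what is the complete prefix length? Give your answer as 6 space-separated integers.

Fragment 1: offset=16 data="vR" -> buffer=????????????????vR -> prefix_len=0
Fragment 2: offset=3 data="Ps" -> buffer=???Ps???????????vR -> prefix_len=0
Fragment 3: offset=13 data="DJq" -> buffer=???Ps????????DJqvR -> prefix_len=0
Fragment 4: offset=8 data="eFLgf" -> buffer=???Ps???eFLgfDJqvR -> prefix_len=0
Fragment 5: offset=0 data="Zuc" -> buffer=ZucPs???eFLgfDJqvR -> prefix_len=5
Fragment 6: offset=5 data="keH" -> buffer=ZucPskeHeFLgfDJqvR -> prefix_len=18

Answer: 0 0 0 0 5 18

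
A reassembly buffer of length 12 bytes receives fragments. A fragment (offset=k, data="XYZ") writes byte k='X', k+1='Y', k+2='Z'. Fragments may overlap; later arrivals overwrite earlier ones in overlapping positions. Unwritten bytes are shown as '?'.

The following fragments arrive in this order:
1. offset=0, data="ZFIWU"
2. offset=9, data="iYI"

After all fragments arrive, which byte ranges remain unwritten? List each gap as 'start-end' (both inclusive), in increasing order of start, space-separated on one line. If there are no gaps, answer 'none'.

Answer: 5-8

Derivation:
Fragment 1: offset=0 len=5
Fragment 2: offset=9 len=3
Gaps: 5-8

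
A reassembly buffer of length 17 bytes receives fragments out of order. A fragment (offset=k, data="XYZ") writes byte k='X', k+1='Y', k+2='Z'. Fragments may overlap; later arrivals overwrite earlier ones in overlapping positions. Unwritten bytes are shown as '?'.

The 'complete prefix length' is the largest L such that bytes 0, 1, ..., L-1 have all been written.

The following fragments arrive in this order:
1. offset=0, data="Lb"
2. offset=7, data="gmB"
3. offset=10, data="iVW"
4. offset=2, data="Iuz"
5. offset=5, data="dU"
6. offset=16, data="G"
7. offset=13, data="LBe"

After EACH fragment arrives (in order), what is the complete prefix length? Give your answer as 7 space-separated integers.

Answer: 2 2 2 5 13 13 17

Derivation:
Fragment 1: offset=0 data="Lb" -> buffer=Lb??????????????? -> prefix_len=2
Fragment 2: offset=7 data="gmB" -> buffer=Lb?????gmB??????? -> prefix_len=2
Fragment 3: offset=10 data="iVW" -> buffer=Lb?????gmBiVW???? -> prefix_len=2
Fragment 4: offset=2 data="Iuz" -> buffer=LbIuz??gmBiVW???? -> prefix_len=5
Fragment 5: offset=5 data="dU" -> buffer=LbIuzdUgmBiVW???? -> prefix_len=13
Fragment 6: offset=16 data="G" -> buffer=LbIuzdUgmBiVW???G -> prefix_len=13
Fragment 7: offset=13 data="LBe" -> buffer=LbIuzdUgmBiVWLBeG -> prefix_len=17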